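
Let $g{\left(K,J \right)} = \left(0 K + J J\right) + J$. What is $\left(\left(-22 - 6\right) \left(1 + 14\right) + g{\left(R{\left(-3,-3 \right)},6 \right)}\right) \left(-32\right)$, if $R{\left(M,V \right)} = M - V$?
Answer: $12096$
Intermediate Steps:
$g{\left(K,J \right)} = J + J^{2}$ ($g{\left(K,J \right)} = \left(0 + J^{2}\right) + J = J^{2} + J = J + J^{2}$)
$\left(\left(-22 - 6\right) \left(1 + 14\right) + g{\left(R{\left(-3,-3 \right)},6 \right)}\right) \left(-32\right) = \left(\left(-22 - 6\right) \left(1 + 14\right) + 6 \left(1 + 6\right)\right) \left(-32\right) = \left(\left(-28\right) 15 + 6 \cdot 7\right) \left(-32\right) = \left(-420 + 42\right) \left(-32\right) = \left(-378\right) \left(-32\right) = 12096$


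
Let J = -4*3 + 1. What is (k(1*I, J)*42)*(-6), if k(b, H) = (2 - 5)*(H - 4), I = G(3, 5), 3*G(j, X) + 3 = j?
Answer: -11340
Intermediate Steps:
G(j, X) = -1 + j/3
I = 0 (I = -1 + (⅓)*3 = -1 + 1 = 0)
J = -11 (J = -12 + 1 = -11)
k(b, H) = 12 - 3*H (k(b, H) = -3*(-4 + H) = 12 - 3*H)
(k(1*I, J)*42)*(-6) = ((12 - 3*(-11))*42)*(-6) = ((12 + 33)*42)*(-6) = (45*42)*(-6) = 1890*(-6) = -11340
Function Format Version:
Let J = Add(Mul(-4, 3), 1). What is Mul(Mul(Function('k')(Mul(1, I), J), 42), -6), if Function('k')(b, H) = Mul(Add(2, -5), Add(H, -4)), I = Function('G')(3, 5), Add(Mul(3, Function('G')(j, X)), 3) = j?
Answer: -11340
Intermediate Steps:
Function('G')(j, X) = Add(-1, Mul(Rational(1, 3), j))
I = 0 (I = Add(-1, Mul(Rational(1, 3), 3)) = Add(-1, 1) = 0)
J = -11 (J = Add(-12, 1) = -11)
Function('k')(b, H) = Add(12, Mul(-3, H)) (Function('k')(b, H) = Mul(-3, Add(-4, H)) = Add(12, Mul(-3, H)))
Mul(Mul(Function('k')(Mul(1, I), J), 42), -6) = Mul(Mul(Add(12, Mul(-3, -11)), 42), -6) = Mul(Mul(Add(12, 33), 42), -6) = Mul(Mul(45, 42), -6) = Mul(1890, -6) = -11340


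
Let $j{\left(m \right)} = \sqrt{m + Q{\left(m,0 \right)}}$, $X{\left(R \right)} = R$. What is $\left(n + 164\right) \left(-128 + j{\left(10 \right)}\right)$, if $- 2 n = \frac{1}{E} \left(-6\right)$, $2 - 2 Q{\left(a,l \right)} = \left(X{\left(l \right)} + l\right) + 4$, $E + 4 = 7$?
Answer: $-20625$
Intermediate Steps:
$E = 3$ ($E = -4 + 7 = 3$)
$Q{\left(a,l \right)} = -1 - l$ ($Q{\left(a,l \right)} = 1 - \frac{\left(l + l\right) + 4}{2} = 1 - \frac{2 l + 4}{2} = 1 - \frac{4 + 2 l}{2} = 1 - \left(2 + l\right) = -1 - l$)
$j{\left(m \right)} = \sqrt{-1 + m}$ ($j{\left(m \right)} = \sqrt{m - 1} = \sqrt{-1 + m}$)
$n = 1$ ($n = - \frac{\frac{1}{3} \left(-6\right)}{2} = \left(- \frac{1}{2}\right) \left(-2\right) = 1$)
$\left(n + 164\right) \left(-128 + j{\left(10 \right)}\right) = \left(1 + 164\right) \left(-128 + \sqrt{-1 + 10}\right) = 165 \left(-128 + \sqrt{9}\right) = 165 \left(-128 + 3\right) = 165 \left(-125\right) = -20625$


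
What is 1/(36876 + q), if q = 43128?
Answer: 1/80004 ≈ 1.2499e-5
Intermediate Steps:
1/(36876 + q) = 1/(36876 + 43128) = 1/80004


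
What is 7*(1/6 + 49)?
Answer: 2065/6 ≈ 344.17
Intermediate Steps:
7*(1/6 + 49) = 7*(295/6) = 2065/6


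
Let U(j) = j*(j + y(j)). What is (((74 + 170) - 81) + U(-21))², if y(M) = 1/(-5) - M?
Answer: 698896/25 ≈ 27956.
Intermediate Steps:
y(M) = -⅕ - M
U(j) = -j/5 (U(j) = j*(j + (-⅕ - j)) = j*(-⅕) = -j/5)
(((74 + 170) - 81) + U(-21))² = (((74 + 170) - 81) - ⅕*(-21))² = ((244 - 81) + 21/5)² = (163 + 21/5)² = (836/5)² = 698896/25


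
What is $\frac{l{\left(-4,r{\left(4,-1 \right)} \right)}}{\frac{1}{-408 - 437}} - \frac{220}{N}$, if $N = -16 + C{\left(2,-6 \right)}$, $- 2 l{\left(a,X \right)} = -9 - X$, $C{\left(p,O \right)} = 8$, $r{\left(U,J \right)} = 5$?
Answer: $- \frac{11775}{2} \approx -5887.5$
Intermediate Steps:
$l{\left(a,X \right)} = \frac{9}{2} + \frac{X}{2}$ ($l{\left(a,X \right)} = - \frac{-9 - X}{2} = \frac{9}{2} + \frac{X}{2}$)
$N = -8$ ($N = -16 + 8 = -8$)
$\frac{l{\left(-4,r{\left(4,-1 \right)} \right)}}{\frac{1}{-408 - 437}} - \frac{220}{N} = \frac{\frac{9}{2} + \frac{1}{2} \cdot 5}{\frac{1}{-408 - 437}} - \frac{220}{-8} = \frac{\frac{9}{2} + \frac{5}{2}}{\frac{1}{-845}} - - \frac{55}{2} = \frac{7}{- \frac{1}{845}} + \frac{55}{2} = 7 \left(-845\right) + \frac{55}{2} = -5915 + \frac{55}{2} = - \frac{11775}{2}$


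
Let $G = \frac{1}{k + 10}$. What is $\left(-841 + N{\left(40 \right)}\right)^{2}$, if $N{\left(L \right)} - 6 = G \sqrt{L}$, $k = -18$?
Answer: $\frac{\left(3340 + \sqrt{10}\right)^{2}}{16} \approx 6.9855 \cdot 10^{5}$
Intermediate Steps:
$G = - \frac{1}{8}$ ($G = \frac{1}{-18 + 10} = \frac{1}{-8} = - \frac{1}{8} \approx -0.125$)
$N{\left(L \right)} = 6 - \frac{\sqrt{L}}{8}$
$\left(-841 + N{\left(40 \right)}\right)^{2} = \left(-841 + \left(6 - \frac{\sqrt{40}}{8}\right)\right)^{2} = \left(-841 + \left(6 - \frac{2 \sqrt{10}}{8}\right)\right)^{2} = \left(-841 + \left(6 - \frac{\sqrt{10}}{4}\right)\right)^{2} = \left(-835 - \frac{\sqrt{10}}{4}\right)^{2}$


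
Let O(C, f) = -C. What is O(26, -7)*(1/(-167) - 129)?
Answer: 560144/167 ≈ 3354.2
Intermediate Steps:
O(26, -7)*(1/(-167) - 129) = (-1*26)*(1/(-167) - 129) = -26*(-1/167 - 129) = -26*(-21544/167) = 560144/167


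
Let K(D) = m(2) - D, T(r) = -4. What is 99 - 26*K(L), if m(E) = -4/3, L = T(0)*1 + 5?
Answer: 479/3 ≈ 159.67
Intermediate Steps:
L = 1 (L = -4*1 + 5 = -4 + 5 = 1)
m(E) = -4/3 (m(E) = -4*⅓ = -4/3)
K(D) = -4/3 - D
99 - 26*K(L) = 99 - 26*(-4/3 - 1*1) = 99 - 26*(-4/3 - 1) = 99 - 26*(-7/3) = 99 + 182/3 = 479/3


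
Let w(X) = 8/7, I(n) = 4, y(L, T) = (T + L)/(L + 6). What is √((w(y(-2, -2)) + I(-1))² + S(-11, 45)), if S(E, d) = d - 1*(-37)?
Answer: √5314/7 ≈ 10.414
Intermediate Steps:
S(E, d) = 37 + d (S(E, d) = d + 37 = 37 + d)
y(L, T) = (L + T)/(6 + L)
w(X) = 8/7 (w(X) = 8*(⅐) = 8/7)
√((w(y(-2, -2)) + I(-1))² + S(-11, 45)) = √((8/7 + 4)² + (37 + 45)) = √((36/7)² + 82) = √(1296/49 + 82) = √(5314/49) = √5314/7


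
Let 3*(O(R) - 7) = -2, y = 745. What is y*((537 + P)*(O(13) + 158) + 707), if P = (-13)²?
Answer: 260883355/3 ≈ 8.6961e+7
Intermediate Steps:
P = 169
O(R) = 19/3 (O(R) = 7 + (⅓)*(-2) = 7 - ⅔ = 19/3)
y*((537 + P)*(O(13) + 158) + 707) = 745*((537 + 169)*(19/3 + 158) + 707) = 745*(706*(493/3) + 707) = 745*(348058/3 + 707) = 745*(350179/3) = 260883355/3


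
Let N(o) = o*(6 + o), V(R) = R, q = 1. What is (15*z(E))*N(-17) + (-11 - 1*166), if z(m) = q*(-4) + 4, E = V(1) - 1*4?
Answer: -177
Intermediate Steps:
E = -3 (E = 1 - 1*4 = 1 - 4 = -3)
z(m) = 0 (z(m) = 1*(-4) + 4 = -4 + 4 = 0)
(15*z(E))*N(-17) + (-11 - 1*166) = (15*0)*(-17*(6 - 17)) + (-11 - 1*166) = 0*(-17*(-11)) + (-11 - 166) = 0*187 - 177 = 0 - 177 = -177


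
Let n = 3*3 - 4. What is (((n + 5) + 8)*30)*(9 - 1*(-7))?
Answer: 8640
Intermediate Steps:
n = 5 (n = 9 - 4 = 5)
(((n + 5) + 8)*30)*(9 - 1*(-7)) = (((5 + 5) + 8)*30)*(9 - 1*(-7)) = ((10 + 8)*30)*(9 + 7) = (18*30)*16 = 540*16 = 8640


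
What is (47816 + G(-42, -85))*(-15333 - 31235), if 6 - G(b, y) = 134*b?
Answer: -2489059600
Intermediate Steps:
G(b, y) = 6 - 134*b
(47816 + G(-42, -85))*(-15333 - 31235) = (47816 + (6 - 134*(-42)))*(-15333 - 31235) = (47816 + (6 + 5628))*(-46568) = (47816 + 5634)*(-46568) = 53450*(-46568) = -2489059600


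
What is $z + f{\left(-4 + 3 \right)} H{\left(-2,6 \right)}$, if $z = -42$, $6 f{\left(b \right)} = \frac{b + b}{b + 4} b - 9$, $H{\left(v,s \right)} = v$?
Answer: $- \frac{353}{9} \approx -39.222$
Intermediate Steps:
$f{\left(b \right)} = - \frac{3}{2} + \frac{b^{2}}{3 \left(4 + b\right)}$ ($f{\left(b \right)} = \frac{\frac{b + b}{b + 4} b - 9}{6} = \frac{\frac{2 b}{4 + b} b - 9}{6} = \frac{\frac{2 b^{2}}{4 + b} - 9}{6} = \frac{-9 + \frac{2 b^{2}}{4 + b}}{6} = - \frac{3}{2} + \frac{b^{2}}{3 \left(4 + b\right)}$)
$z + f{\left(-4 + 3 \right)} H{\left(-2,6 \right)} = -42 + \frac{-36 - 9 \left(-4 + 3\right) + 2 \left(-4 + 3\right)^{2}}{6 \left(4 + \left(-4 + 3\right)\right)} \left(-2\right) = -42 + \frac{-36 - -9 + 2 \left(-1\right)^{2}}{6 \left(4 - 1\right)} \left(-2\right) = -42 + \frac{-36 + 9 + 2 \cdot 1}{6 \cdot 3} \left(-2\right) = -42 + \frac{1}{6} \cdot \frac{1}{3} \left(-36 + 9 + 2\right) \left(-2\right) = -42 + \frac{1}{6} \cdot \frac{1}{3} \left(-25\right) \left(-2\right) = -42 - - \frac{25}{9} = -42 + \frac{25}{9} = - \frac{353}{9}$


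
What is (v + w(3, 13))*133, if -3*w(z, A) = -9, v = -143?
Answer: -18620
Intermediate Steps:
w(z, A) = 3 (w(z, A) = -1/3*(-9) = 3)
(v + w(3, 13))*133 = (-143 + 3)*133 = -140*133 = -18620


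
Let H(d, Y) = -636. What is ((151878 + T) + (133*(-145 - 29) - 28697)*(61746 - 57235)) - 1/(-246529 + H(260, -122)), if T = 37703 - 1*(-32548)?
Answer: -57743577093999/247165 ≈ -2.3362e+8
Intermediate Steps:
T = 70251 (T = 37703 + 32548 = 70251)
((151878 + T) + (133*(-145 - 29) - 28697)*(61746 - 57235)) - 1/(-246529 + H(260, -122)) = ((151878 + 70251) + (133*(-145 - 29) - 28697)*(61746 - 57235)) - 1/(-246529 - 636) = (222129 + (133*(-174) - 28697)*4511) - 1/(-247165) = (222129 + (-23142 - 28697)*4511) - 1*(-1/247165) = (222129 - 51839*4511) + 1/247165 = (222129 - 233845729) + 1/247165 = -233623600 + 1/247165 = -57743577093999/247165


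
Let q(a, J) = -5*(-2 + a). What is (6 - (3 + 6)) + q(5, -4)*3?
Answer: -48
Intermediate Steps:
q(a, J) = 10 - 5*a
(6 - (3 + 6)) + q(5, -4)*3 = (6 - (3 + 6)) + (10 - 5*5)*3 = (6 - 1*9) + (10 - 25)*3 = (6 - 9) - 15*3 = -3 - 45 = -48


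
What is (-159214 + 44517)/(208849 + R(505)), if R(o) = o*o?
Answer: -114697/463874 ≈ -0.24726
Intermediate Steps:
R(o) = o²
(-159214 + 44517)/(208849 + R(505)) = (-159214 + 44517)/(208849 + 505²) = -114697/(208849 + 255025) = -114697/463874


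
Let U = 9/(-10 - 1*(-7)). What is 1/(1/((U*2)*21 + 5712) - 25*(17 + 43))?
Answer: -5586/8378999 ≈ -0.00066667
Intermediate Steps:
U = -3 (U = 9/(-10 + 7) = 9/(-3) = 9*(-1/3) = -3)
1/(1/((U*2)*21 + 5712) - 25*(17 + 43)) = 1/(1/(-3*2*21 + 5712) - 25*(17 + 43)) = 1/(1/(-6*21 + 5712) - 25*60) = 1/(1/(-126 + 5712) - 1500) = 1/(1/5586 - 1500) = 1/(-8378999/5586) = -5586/8378999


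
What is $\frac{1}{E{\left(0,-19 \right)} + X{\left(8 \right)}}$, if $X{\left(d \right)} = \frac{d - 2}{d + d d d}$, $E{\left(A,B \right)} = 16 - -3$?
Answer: $\frac{260}{4943} \approx 0.0526$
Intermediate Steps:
$E{\left(A,B \right)} = 19$ ($E{\left(A,B \right)} = 16 + 3 = 19$)
$X{\left(d \right)} = \frac{-2 + d}{d + d^{3}}$ ($X{\left(d \right)} = \frac{-2 + d}{d + d^{2} d} = \frac{-2 + d}{d + d^{3}}$)
$\frac{1}{E{\left(0,-19 \right)} + X{\left(8 \right)}} = \frac{1}{19 + \frac{-2 + 8}{8 + 8^{3}}} = \frac{1}{19 + \frac{1}{8 + 512} \cdot 6} = \frac{1}{19 + \frac{1}{520} \cdot 6} = \frac{1}{19 + \frac{3}{260}} = \frac{1}{\frac{4943}{260}} = \frac{260}{4943}$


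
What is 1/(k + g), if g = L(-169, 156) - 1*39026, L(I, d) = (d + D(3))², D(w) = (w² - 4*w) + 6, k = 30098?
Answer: 1/16353 ≈ 6.1151e-5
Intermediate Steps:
D(w) = 6 + w² - 4*w
L(I, d) = (3 + d)² (L(I, d) = (d + (6 + 3² - 4*3))² = (d + (6 + 9 - 12))² = (d + 3)² = (3 + d)²)
g = -13745 (g = (3 + 156)² - 1*39026 = 159² - 39026 = 25281 - 39026 = -13745)
1/(k + g) = 1/(30098 - 13745) = 1/16353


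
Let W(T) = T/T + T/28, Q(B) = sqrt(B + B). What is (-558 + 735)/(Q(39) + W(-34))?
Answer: 2478/5093 + 11564*sqrt(78)/5093 ≈ 20.540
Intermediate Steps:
Q(B) = sqrt(2)*sqrt(B) (Q(B) = sqrt(2*B) = sqrt(2)*sqrt(B))
W(T) = 1 + T/28 (W(T) = 1 + T*(1/28) = 1 + T/28)
(-558 + 735)/(Q(39) + W(-34)) = (-558 + 735)/(sqrt(2)*sqrt(39) + (1 + (1/28)*(-34))) = 177/(sqrt(78) + (1 - 17/14)) = 177/(sqrt(78) - 3/14) = 177/(-3/14 + sqrt(78))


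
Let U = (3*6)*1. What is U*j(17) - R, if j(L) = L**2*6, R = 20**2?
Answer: 30812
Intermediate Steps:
U = 18 (U = 18*1 = 18)
R = 400
j(L) = 6*L**2
U*j(17) - R = 18*(6*17**2) - 1*400 = 18*(6*289) - 400 = 18*1734 - 400 = 31212 - 400 = 30812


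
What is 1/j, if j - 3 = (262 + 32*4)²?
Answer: 1/152103 ≈ 6.5745e-6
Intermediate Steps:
j = 152103 (j = 3 + (262 + 32*4)² = 3 + (262 + 128)² = 3 + 390² = 3 + 152100 = 152103)
1/j = 1/152103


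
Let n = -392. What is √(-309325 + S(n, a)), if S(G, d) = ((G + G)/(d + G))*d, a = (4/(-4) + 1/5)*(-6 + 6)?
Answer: 5*I*√12373 ≈ 556.17*I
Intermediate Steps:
a = 0 (a = (4*(-¼) + 1*(⅕))*0 = (-1 + ⅕)*0 = -⅘*0 = 0)
S(G, d) = 2*G*d/(G + d) (S(G, d) = ((2*G)/(G + d))*d = (2*G/(G + d))*d = 2*G*d/(G + d))
√(-309325 + S(n, a)) = √(-309325 + 2*(-392)*0/(-392 + 0)) = √(-309325 + 2*(-392)*0/(-392)) = √(-309325 + 2*(-392)*0*(-1/392)) = √(-309325 + 0) = √(-309325) = 5*I*√12373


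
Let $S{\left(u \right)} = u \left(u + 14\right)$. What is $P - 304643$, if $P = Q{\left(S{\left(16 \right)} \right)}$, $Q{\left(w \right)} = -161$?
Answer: $-304804$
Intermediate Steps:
$S{\left(u \right)} = u \left(14 + u\right)$
$P = -161$
$P - 304643 = -161 - 304643 = -304804$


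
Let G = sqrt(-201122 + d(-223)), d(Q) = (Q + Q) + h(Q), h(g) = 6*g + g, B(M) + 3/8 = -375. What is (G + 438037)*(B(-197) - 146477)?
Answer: -514614190303/8 - 1174819*I*sqrt(203129)/8 ≈ -6.4327e+10 - 6.6186e+7*I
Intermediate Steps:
B(M) = -3003/8 (B(M) = -3/8 - 375 = -3003/8)
h(g) = 7*g
d(Q) = 9*Q (d(Q) = (Q + Q) + 7*Q = 2*Q + 7*Q = 9*Q)
G = I*sqrt(203129) (G = sqrt(-201122 + 9*(-223)) = sqrt(-201122 - 2007) = sqrt(-203129) = I*sqrt(203129) ≈ 450.7*I)
(G + 438037)*(B(-197) - 146477) = (I*sqrt(203129) + 438037)*(-3003/8 - 146477) = (438037 + I*sqrt(203129))*(-1174819/8) = -514614190303/8 - 1174819*I*sqrt(203129)/8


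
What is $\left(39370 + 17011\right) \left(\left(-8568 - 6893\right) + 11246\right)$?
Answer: $-237645915$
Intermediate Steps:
$\left(39370 + 17011\right) \left(\left(-8568 - 6893\right) + 11246\right) = 56381 \left(-15461 + 11246\right) = 56381 \left(-4215\right) = -237645915$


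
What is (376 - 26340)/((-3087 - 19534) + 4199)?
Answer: 12982/9211 ≈ 1.4094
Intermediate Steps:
(376 - 26340)/((-3087 - 19534) + 4199) = -25964/(-22621 + 4199) = -25964/(-18422) = -25964*(-1/18422) = 12982/9211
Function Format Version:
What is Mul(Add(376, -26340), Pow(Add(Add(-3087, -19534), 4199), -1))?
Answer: Rational(12982, 9211) ≈ 1.4094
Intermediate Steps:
Mul(Add(376, -26340), Pow(Add(Add(-3087, -19534), 4199), -1)) = Mul(-25964, Pow(Add(-22621, 4199), -1)) = Mul(-25964, Pow(-18422, -1)) = Mul(-25964, Rational(-1, 18422)) = Rational(12982, 9211)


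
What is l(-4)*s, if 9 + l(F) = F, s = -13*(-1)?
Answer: -169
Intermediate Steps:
s = 13
l(F) = -9 + F
l(-4)*s = (-9 - 4)*13 = -13*13 = -169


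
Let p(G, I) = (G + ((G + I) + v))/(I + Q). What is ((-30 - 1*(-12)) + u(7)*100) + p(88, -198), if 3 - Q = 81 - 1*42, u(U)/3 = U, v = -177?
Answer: 487387/234 ≈ 2082.9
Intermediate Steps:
u(U) = 3*U
Q = -36 (Q = 3 - (81 - 1*42) = 3 - (81 - 42) = 3 - 1*39 = 3 - 39 = -36)
p(G, I) = (-177 + I + 2*G)/(-36 + I) (p(G, I) = (G + ((G + I) - 177))/(I - 36) = (G + (-177 + G + I))/(-36 + I) = (-177 + I + 2*G)/(-36 + I))
((-30 - 1*(-12)) + u(7)*100) + p(88, -198) = ((-30 - 1*(-12)) + (3*7)*100) + (-177 - 198 + 2*88)/(-36 - 198) = ((-30 + 12) + 21*100) + (-177 - 198 + 176)/(-234) = (-18 + 2100) - 1/234*(-199) = 2082 + 199/234 = 487387/234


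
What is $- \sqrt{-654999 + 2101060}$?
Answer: $- \sqrt{1446061} \approx -1202.5$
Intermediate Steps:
$- \sqrt{-654999 + 2101060} = - \sqrt{1446061}$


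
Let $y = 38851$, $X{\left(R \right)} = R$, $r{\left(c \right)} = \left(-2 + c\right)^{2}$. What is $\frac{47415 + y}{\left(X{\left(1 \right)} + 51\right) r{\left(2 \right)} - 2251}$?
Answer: $- \frac{86266}{2251} \approx -38.323$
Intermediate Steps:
$\frac{47415 + y}{\left(X{\left(1 \right)} + 51\right) r{\left(2 \right)} - 2251} = \frac{47415 + 38851}{\left(1 + 51\right) \left(-2 + 2\right)^{2} - 2251} = \frac{86266}{52 \cdot 0^{2} - 2251} = \frac{86266}{52 \cdot 0 - 2251} = \frac{86266}{0 - 2251} = \frac{86266}{-2251} = 86266 \left(- \frac{1}{2251}\right) = - \frac{86266}{2251}$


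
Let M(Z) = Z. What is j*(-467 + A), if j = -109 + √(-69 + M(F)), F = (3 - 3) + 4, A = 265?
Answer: 22018 - 202*I*√65 ≈ 22018.0 - 1628.6*I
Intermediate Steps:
F = 4 (F = 0 + 4 = 4)
j = -109 + I*√65 (j = -109 + √(-69 + 4) = -109 + √(-65) = -109 + I*√65 ≈ -109.0 + 8.0623*I)
j*(-467 + A) = (-109 + I*√65)*(-467 + 265) = (-109 + I*√65)*(-202) = 22018 - 202*I*√65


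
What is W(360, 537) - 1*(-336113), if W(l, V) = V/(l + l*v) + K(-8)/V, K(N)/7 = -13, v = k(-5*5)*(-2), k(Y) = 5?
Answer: 64977300359/193320 ≈ 3.3611e+5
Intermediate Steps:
v = -10 (v = 5*(-2) = -10)
K(N) = -91 (K(N) = 7*(-13) = -91)
W(l, V) = -91/V - V/(9*l) (W(l, V) = V/(l + l*(-10)) - 91/V = V/(l - 10*l) - 91/V = V/((-9*l)) - 91/V = V*(-1/(9*l)) - 91/V = -V/(9*l) - 91/V = -91/V - V/(9*l))
W(360, 537) - 1*(-336113) = (-91/537 - ⅑*537/360) - 1*(-336113) = (-91*1/537 - ⅑*537*1/360) + 336113 = (-91/537 - 179/1080) + 336113 = -64801/193320 + 336113 = 64977300359/193320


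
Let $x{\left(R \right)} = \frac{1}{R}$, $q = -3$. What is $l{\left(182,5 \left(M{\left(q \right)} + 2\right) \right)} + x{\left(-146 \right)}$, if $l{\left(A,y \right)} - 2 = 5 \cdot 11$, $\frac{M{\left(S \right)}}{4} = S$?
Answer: $\frac{8321}{146} \approx 56.993$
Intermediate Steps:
$M{\left(S \right)} = 4 S$
$l{\left(A,y \right)} = 57$ ($l{\left(A,y \right)} = 2 + 5 \cdot 11 = 2 + 55 = 57$)
$l{\left(182,5 \left(M{\left(q \right)} + 2\right) \right)} + x{\left(-146 \right)} = 57 + \frac{1}{-146} = 57 - \frac{1}{146} = \frac{8321}{146}$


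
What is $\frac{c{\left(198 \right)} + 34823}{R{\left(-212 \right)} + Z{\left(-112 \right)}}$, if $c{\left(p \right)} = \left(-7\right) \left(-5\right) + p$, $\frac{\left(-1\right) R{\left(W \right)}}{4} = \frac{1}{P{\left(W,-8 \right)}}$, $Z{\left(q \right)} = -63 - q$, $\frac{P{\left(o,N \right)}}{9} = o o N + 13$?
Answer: $\frac{113435992656}{158556703} \approx 715.43$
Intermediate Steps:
$P{\left(o,N \right)} = 117 + 9 N o^{2}$ ($P{\left(o,N \right)} = 9 \left(o o N + 13\right) = 9 \left(o^{2} N + 13\right) = 9 \left(N o^{2} + 13\right) = 9 \left(13 + N o^{2}\right) = 117 + 9 N o^{2}$)
$R{\left(W \right)} = - \frac{4}{117 - 72 W^{2}}$ ($R{\left(W \right)} = - \frac{4}{117 + 9 \left(-8\right) W^{2}} = - \frac{4}{117 - 72 W^{2}}$)
$c{\left(p \right)} = 35 + p$
$\frac{c{\left(198 \right)} + 34823}{R{\left(-212 \right)} + Z{\left(-112 \right)}} = \frac{\left(35 + 198\right) + 34823}{\frac{4}{9 \left(-13 + 8 \left(-212\right)^{2}\right)} - -49} = \frac{233 + 34823}{\frac{4}{9 \left(-13 + 8 \cdot 44944\right)} + \left(-63 + 112\right)} = \frac{35056}{\frac{4}{9 \left(-13 + 359552\right)} + 49} = \frac{35056}{\frac{4}{9 \cdot 359539} + 49} = \frac{35056}{\frac{4}{9} \cdot \frac{1}{359539} + 49} = \frac{35056}{\frac{4}{3235851} + 49} = \frac{35056}{\frac{158556703}{3235851}} = 35056 \cdot \frac{3235851}{158556703} = \frac{113435992656}{158556703}$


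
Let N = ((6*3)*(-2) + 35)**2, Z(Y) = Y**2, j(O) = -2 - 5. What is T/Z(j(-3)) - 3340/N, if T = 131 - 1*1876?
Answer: -165405/49 ≈ -3375.6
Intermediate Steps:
j(O) = -7
T = -1745 (T = 131 - 1876 = -1745)
N = 1 (N = (18*(-2) + 35)**2 = (-36 + 35)**2 = (-1)**2 = 1)
T/Z(j(-3)) - 3340/N = -1745/((-7)**2) - 3340/1 = -1745/49 - 3340*1 = -1745*1/49 - 3340 = -1745/49 - 3340 = -165405/49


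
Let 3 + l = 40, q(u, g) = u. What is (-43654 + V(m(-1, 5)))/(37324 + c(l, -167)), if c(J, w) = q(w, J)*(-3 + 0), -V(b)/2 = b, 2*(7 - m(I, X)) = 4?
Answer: -43664/37825 ≈ -1.1544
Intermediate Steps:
m(I, X) = 5 (m(I, X) = 7 - ½*4 = 7 - 2 = 5)
l = 37 (l = -3 + 40 = 37)
V(b) = -2*b
c(J, w) = -3*w (c(J, w) = w*(-3 + 0) = w*(-3) = -3*w)
(-43654 + V(m(-1, 5)))/(37324 + c(l, -167)) = (-43654 - 2*5)/(37324 - 3*(-167)) = (-43654 - 10)/(37324 + 501) = -43664/37825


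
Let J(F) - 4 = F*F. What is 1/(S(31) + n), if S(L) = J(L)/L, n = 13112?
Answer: 31/407437 ≈ 7.6085e-5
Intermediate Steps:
J(F) = 4 + F**2 (J(F) = 4 + F*F = 4 + F**2)
S(L) = (4 + L**2)/L
1/(S(31) + n) = 1/((31 + 4/31) + 13112) = 1/(965/31 + 13112) = 1/(407437/31) = 31/407437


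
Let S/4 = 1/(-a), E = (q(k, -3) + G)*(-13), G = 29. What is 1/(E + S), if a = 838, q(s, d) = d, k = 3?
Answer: -419/141624 ≈ -0.0029585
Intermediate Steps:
E = -338 (E = (-3 + 29)*(-13) = 26*(-13) = -338)
S = -2/419 (S = 4/((-1*838)) = 4/(-838) = 4*(-1/838) = -2/419 ≈ -0.0047733)
1/(E + S) = 1/(-338 - 2/419) = 1/(-141624/419) = -419/141624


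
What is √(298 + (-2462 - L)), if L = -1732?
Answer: 12*I*√3 ≈ 20.785*I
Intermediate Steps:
√(298 + (-2462 - L)) = √(298 + (-2462 - 1*(-1732))) = √(298 + (-2462 + 1732)) = √(298 - 730) = √(-432) = 12*I*√3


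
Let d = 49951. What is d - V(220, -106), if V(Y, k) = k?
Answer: 50057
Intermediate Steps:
d - V(220, -106) = 49951 - 1*(-106) = 49951 + 106 = 50057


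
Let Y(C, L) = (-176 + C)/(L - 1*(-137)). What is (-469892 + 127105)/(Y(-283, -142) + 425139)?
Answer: -1713935/2126154 ≈ -0.80612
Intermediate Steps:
Y(C, L) = (-176 + C)/(137 + L) (Y(C, L) = (-176 + C)/(L + 137) = (-176 + C)/(137 + L))
(-469892 + 127105)/(Y(-283, -142) + 425139) = (-469892 + 127105)/((-176 - 283)/(137 - 142) + 425139) = -342787/(-459/(-5) + 425139) = -342787/(-1/5*(-459) + 425139) = -342787/(459/5 + 425139) = -342787/2126154/5 = -342787*5/2126154 = -1713935/2126154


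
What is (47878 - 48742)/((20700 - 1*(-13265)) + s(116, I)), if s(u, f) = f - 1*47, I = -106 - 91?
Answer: -864/33721 ≈ -0.025622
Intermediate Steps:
I = -197
s(u, f) = -47 + f (s(u, f) = f - 47 = -47 + f)
(47878 - 48742)/((20700 - 1*(-13265)) + s(116, I)) = (47878 - 48742)/((20700 - 1*(-13265)) + (-47 - 197)) = -864/((20700 + 13265) - 244) = -864/(33965 - 244) = -864/33721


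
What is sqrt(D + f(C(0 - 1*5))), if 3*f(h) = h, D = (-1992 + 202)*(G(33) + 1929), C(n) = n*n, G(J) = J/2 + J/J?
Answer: 14*I*sqrt(159990)/3 ≈ 1866.6*I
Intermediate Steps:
G(J) = 1 + J/2 (G(J) = J*(1/2) + 1 = J/2 + 1 = 1 + J/2)
C(n) = n**2
D = -3484235 (D = (-1992 + 202)*((1 + (1/2)*33) + 1929) = -1790*((1 + 33/2) + 1929) = -1790*(35/2 + 1929) = -1790*3893/2 = -3484235)
f(h) = h/3
sqrt(D + f(C(0 - 1*5))) = sqrt(-3484235 + (0 - 1*5)**2/3) = sqrt(-3484235 + (0 - 5)**2/3) = sqrt(-3484235 + (1/3)*(-5)**2) = sqrt(-3484235 + (1/3)*25) = sqrt(-3484235 + 25/3) = sqrt(-10452680/3) = 14*I*sqrt(159990)/3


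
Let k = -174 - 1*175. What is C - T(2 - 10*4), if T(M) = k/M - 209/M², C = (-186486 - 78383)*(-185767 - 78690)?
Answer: 5323531045421/76 ≈ 7.0046e+10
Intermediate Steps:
k = -349 (k = -174 - 175 = -349)
C = 70046461133 (C = -264869*(-264457) = 70046461133)
T(M) = -349/M - 209/M²
C - T(2 - 10*4) = 70046461133 - (-209 - 349*(2 - 10*4))/(2 - 10*4)² = 70046461133 - (-209 - 349*(2 - 1*40))/(2 - 1*40)² = 70046461133 - (-209 - 349*(2 - 40))/(2 - 40)² = 70046461133 - (-209 - 349*(-38))/(-38)² = 70046461133 - (-209 + 13262)/1444 = 70046461133 - 13053/1444 = 70046461133 - 1*687/76 = 70046461133 - 687/76 = 5323531045421/76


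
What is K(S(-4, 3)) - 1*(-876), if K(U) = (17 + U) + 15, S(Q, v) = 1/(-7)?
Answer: 6355/7 ≈ 907.86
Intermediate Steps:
S(Q, v) = -1/7
K(U) = 32 + U
K(S(-4, 3)) - 1*(-876) = (32 - 1/7) - 1*(-876) = 223/7 + 876 = 6355/7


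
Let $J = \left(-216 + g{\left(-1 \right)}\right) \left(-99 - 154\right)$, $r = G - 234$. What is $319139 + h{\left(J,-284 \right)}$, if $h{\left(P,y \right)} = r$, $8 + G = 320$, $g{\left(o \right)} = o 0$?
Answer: $319217$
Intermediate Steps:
$g{\left(o \right)} = 0$
$G = 312$ ($G = -8 + 320 = 312$)
$r = 78$ ($r = 312 - 234 = 78$)
$J = 54648$ ($J = \left(-216 + 0\right) \left(-99 - 154\right) = \left(-216\right) \left(-253\right) = 54648$)
$h{\left(P,y \right)} = 78$
$319139 + h{\left(J,-284 \right)} = 319139 + 78 = 319217$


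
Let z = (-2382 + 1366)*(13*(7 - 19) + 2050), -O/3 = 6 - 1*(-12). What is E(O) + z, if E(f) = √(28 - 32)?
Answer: -1924304 + 2*I ≈ -1.9243e+6 + 2.0*I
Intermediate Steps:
O = -54 (O = -3*(6 - 1*(-12)) = -3*(6 + 12) = -3*18 = -54)
z = -1924304 (z = -1016*(13*(-12) + 2050) = -1016*(-156 + 2050) = -1016*1894 = -1924304)
E(f) = 2*I (E(f) = √(-4) = 2*I)
E(O) + z = 2*I - 1924304 = -1924304 + 2*I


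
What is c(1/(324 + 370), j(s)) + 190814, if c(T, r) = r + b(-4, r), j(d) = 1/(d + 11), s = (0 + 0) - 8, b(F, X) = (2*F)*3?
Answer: 572371/3 ≈ 1.9079e+5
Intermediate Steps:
b(F, X) = 6*F
s = -8 (s = 0 - 8 = -8)
j(d) = 1/(11 + d)
c(T, r) = -24 + r (c(T, r) = r + 6*(-4) = r - 24 = -24 + r)
c(1/(324 + 370), j(s)) + 190814 = (-24 + 1/(11 - 8)) + 190814 = (-24 + 1/3) + 190814 = -71/3 + 190814 = 572371/3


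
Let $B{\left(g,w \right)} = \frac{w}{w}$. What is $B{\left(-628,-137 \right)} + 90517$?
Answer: $90518$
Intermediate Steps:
$B{\left(g,w \right)} = 1$
$B{\left(-628,-137 \right)} + 90517 = 1 + 90517 = 90518$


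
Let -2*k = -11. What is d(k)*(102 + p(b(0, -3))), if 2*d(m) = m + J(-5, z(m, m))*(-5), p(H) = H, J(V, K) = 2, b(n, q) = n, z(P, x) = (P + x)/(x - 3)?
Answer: -459/2 ≈ -229.50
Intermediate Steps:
z(P, x) = (P + x)/(-3 + x)
k = 11/2 (k = -½*(-11) = 11/2 ≈ 5.5000)
d(m) = -5 + m/2 (d(m) = (m + 2*(-5))/2 = (m - 10)/2 = (-10 + m)/2 = -5 + m/2)
d(k)*(102 + p(b(0, -3))) = (-5 + (½)*(11/2))*(102 + 0) = (-5 + 11/4)*102 = -9/4*102 = -459/2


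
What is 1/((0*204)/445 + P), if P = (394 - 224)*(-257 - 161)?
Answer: -1/71060 ≈ -1.4073e-5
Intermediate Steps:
P = -71060 (P = 170*(-418) = -71060)
1/((0*204)/445 + P) = 1/((0*204)/445 - 71060) = 1/(0*(1/445) - 71060) = 1/(0 - 71060) = 1/(-71060) = -1/71060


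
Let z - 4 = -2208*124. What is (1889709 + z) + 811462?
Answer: 2427383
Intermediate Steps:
z = -273788 (z = 4 - 2208*124 = 4 - 273792 = -273788)
(1889709 + z) + 811462 = (1889709 - 273788) + 811462 = 1615921 + 811462 = 2427383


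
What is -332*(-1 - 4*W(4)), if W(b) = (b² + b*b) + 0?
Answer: 42828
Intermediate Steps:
W(b) = 2*b² (W(b) = (b² + b²) + 0 = 2*b² + 0 = 2*b²)
-332*(-1 - 4*W(4)) = -332*(-1 - 8*4²) = -332*(-1 - 8*16) = -332*(-1 - 4*32) = -332*(-1 - 128) = -332*(-129) = 42828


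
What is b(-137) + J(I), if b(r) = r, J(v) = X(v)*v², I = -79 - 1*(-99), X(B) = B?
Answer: 7863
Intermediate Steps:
I = 20 (I = -79 + 99 = 20)
J(v) = v³ (J(v) = v*v² = v³)
b(-137) + J(I) = -137 + 20³ = -137 + 8000 = 7863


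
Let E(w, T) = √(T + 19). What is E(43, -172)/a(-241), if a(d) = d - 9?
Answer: -3*I*√17/250 ≈ -0.049477*I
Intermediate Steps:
a(d) = -9 + d
E(w, T) = √(19 + T)
E(43, -172)/a(-241) = √(19 - 172)/(-9 - 241) = √(-153)/(-250) = (3*I*√17)*(-1/250) = -3*I*√17/250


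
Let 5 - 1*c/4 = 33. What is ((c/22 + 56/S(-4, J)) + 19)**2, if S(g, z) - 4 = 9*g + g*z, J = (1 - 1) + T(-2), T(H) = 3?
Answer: 19321/121 ≈ 159.68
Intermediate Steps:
c = -112 (c = 20 - 4*33 = 20 - 132 = -112)
J = 3 (J = (1 - 1) + 3 = 0 + 3 = 3)
S(g, z) = 4 + 9*g + g*z (S(g, z) = 4 + (9*g + g*z) = 4 + 9*g + g*z)
((c/22 + 56/S(-4, J)) + 19)**2 = ((-112/22 + 56/(4 + 9*(-4) - 4*3)) + 19)**2 = ((-112*1/22 + 56/(4 - 36 - 12)) + 19)**2 = ((-56/11 + 56/(-44)) + 19)**2 = ((-56/11 + 56*(-1/44)) + 19)**2 = ((-56/11 - 14/11) + 19)**2 = (-70/11 + 19)**2 = (139/11)**2 = 19321/121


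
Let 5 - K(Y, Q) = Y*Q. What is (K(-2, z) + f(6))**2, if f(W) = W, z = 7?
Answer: 625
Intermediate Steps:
K(Y, Q) = 5 - Q*Y (K(Y, Q) = 5 - Y*Q = 5 - Q*Y)
(K(-2, z) + f(6))**2 = ((5 - 1*7*(-2)) + 6)**2 = ((5 + 14) + 6)**2 = (19 + 6)**2 = 25**2 = 625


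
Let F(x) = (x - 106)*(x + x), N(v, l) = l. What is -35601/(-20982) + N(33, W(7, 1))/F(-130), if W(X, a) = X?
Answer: 28008003/16505840 ≈ 1.6969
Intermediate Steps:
F(x) = 2*x*(-106 + x) (F(x) = (-106 + x)*(2*x) = 2*x*(-106 + x))
-35601/(-20982) + N(33, W(7, 1))/F(-130) = -35601/(-20982) + 7/((2*(-130)*(-106 - 130))) = -35601*(-1/20982) + 7/((2*(-130)*(-236))) = 11867/6994 + 7/61360 = 28008003/16505840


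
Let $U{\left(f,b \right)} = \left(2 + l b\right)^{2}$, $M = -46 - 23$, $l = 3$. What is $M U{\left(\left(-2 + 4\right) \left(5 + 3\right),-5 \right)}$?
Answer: $-11661$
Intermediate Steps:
$M = -69$
$U{\left(f,b \right)} = \left(2 + 3 b\right)^{2}$
$M U{\left(\left(-2 + 4\right) \left(5 + 3\right),-5 \right)} = - 69 \left(2 + 3 \left(-5\right)\right)^{2} = - 69 \left(2 - 15\right)^{2} = - 69 \left(-13\right)^{2} = \left(-69\right) 169 = -11661$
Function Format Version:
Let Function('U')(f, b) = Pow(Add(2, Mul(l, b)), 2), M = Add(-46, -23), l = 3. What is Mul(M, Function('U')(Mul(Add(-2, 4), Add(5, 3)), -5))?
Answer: -11661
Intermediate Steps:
M = -69
Function('U')(f, b) = Pow(Add(2, Mul(3, b)), 2)
Mul(M, Function('U')(Mul(Add(-2, 4), Add(5, 3)), -5)) = Mul(-69, Pow(Add(2, Mul(3, -5)), 2)) = Mul(-69, Pow(Add(2, -15), 2)) = Mul(-69, Pow(-13, 2)) = Mul(-69, 169) = -11661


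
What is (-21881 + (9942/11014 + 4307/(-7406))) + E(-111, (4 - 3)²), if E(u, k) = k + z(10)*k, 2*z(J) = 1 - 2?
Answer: -446189819402/20392421 ≈ -21880.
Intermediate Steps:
z(J) = -½ (z(J) = (1 - 2)/2 = (½)*(-1) = -½)
E(u, k) = k/2 (E(u, k) = k - k/2 = k/2)
(-21881 + (9942/11014 + 4307/(-7406))) + E(-111, (4 - 3)²) = (-21881 + (9942/11014 + 4307/(-7406))) + (4 - 3)²/2 = (-21881 + (9942*(1/11014) + 4307*(-1/7406))) + (½)*1² = (-21881 + (4971/5507 - 4307/7406)) + (½)*1 = (-21881 + 13096577/40784842) + ½ = -892400031225/40784842 + ½ = -446189819402/20392421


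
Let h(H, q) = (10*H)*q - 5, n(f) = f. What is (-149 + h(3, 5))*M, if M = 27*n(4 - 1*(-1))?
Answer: -540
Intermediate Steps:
h(H, q) = -5 + 10*H*q (h(H, q) = 10*H*q - 5 = -5 + 10*H*q)
M = 135 (M = 27*(4 - 1*(-1)) = 27*(4 + 1) = 27*5 = 135)
(-149 + h(3, 5))*M = (-149 + (-5 + 10*3*5))*135 = (-149 + (-5 + 150))*135 = (-149 + 145)*135 = -4*135 = -540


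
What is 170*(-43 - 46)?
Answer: -15130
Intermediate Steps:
170*(-43 - 46) = 170*(-89) = -15130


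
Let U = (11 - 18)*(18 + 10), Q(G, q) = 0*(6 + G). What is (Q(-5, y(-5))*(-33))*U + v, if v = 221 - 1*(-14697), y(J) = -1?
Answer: 14918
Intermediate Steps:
Q(G, q) = 0
U = -196 (U = -7*28 = -196)
v = 14918 (v = 221 + 14697 = 14918)
(Q(-5, y(-5))*(-33))*U + v = (0*(-33))*(-196) + 14918 = 0*(-196) + 14918 = 0 + 14918 = 14918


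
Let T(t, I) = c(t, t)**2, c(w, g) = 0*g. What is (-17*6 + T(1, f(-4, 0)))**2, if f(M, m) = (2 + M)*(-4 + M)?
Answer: 10404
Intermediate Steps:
c(w, g) = 0
f(M, m) = (-4 + M)*(2 + M)
T(t, I) = 0 (T(t, I) = 0**2 = 0)
(-17*6 + T(1, f(-4, 0)))**2 = (-17*6 + 0)**2 = (-102 + 0)**2 = (-102)**2 = 10404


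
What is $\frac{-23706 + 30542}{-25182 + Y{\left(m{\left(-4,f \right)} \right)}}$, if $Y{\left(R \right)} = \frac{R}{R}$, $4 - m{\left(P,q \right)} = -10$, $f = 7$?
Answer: $- \frac{6836}{25181} \approx -0.27147$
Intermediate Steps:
$m{\left(P,q \right)} = 14$ ($m{\left(P,q \right)} = 4 - -10 = 4 + 10 = 14$)
$Y{\left(R \right)} = 1$
$\frac{-23706 + 30542}{-25182 + Y{\left(m{\left(-4,f \right)} \right)}} = \frac{-23706 + 30542}{-25182 + 1} = \frac{6836}{-25181} = 6836 \left(- \frac{1}{25181}\right) = - \frac{6836}{25181}$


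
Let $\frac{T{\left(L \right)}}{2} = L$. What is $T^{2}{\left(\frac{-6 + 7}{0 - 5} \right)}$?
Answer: $\frac{4}{25} \approx 0.16$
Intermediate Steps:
$T{\left(L \right)} = 2 L$
$T^{2}{\left(\frac{-6 + 7}{0 - 5} \right)} = \left(2 \frac{-6 + 7}{0 - 5}\right)^{2} = \left(2 \cdot 1 \frac{1}{-5}\right)^{2} = \left(2 \cdot 1 \left(- \frac{1}{5}\right)\right)^{2} = \left(2 \left(- \frac{1}{5}\right)\right)^{2} = \left(- \frac{2}{5}\right)^{2} = \frac{4}{25}$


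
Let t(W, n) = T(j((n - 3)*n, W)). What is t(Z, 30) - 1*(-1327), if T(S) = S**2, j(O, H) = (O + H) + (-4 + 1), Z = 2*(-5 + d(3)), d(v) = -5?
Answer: 620696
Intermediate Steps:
Z = -20 (Z = 2*(-5 - 5) = 2*(-10) = -20)
j(O, H) = -3 + H + O (j(O, H) = (H + O) - 3 = -3 + H + O)
t(W, n) = (-3 + W + n*(-3 + n))**2 (t(W, n) = (-3 + W + (n - 3)*n)**2 = (-3 + W + (-3 + n)*n)**2 = (-3 + W + n*(-3 + n))**2)
t(Z, 30) - 1*(-1327) = (-3 - 20 + 30*(-3 + 30))**2 - 1*(-1327) = (-3 - 20 + 30*27)**2 + 1327 = (-3 - 20 + 810)**2 + 1327 = 787**2 + 1327 = 619369 + 1327 = 620696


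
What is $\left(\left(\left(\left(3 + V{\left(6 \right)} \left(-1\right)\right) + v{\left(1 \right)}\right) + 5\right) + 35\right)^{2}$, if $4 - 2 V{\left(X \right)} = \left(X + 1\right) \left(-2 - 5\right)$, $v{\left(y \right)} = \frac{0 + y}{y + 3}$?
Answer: $\frac{4489}{16} \approx 280.56$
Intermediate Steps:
$v{\left(y \right)} = \frac{y}{3 + y}$
$V{\left(X \right)} = \frac{11}{2} + \frac{7 X}{2}$ ($V{\left(X \right)} = 2 - \frac{\left(X + 1\right) \left(-2 - 5\right)}{2} = 2 - \frac{\left(1 + X\right) \left(-7\right)}{2} = 2 - \frac{-7 - 7 X}{2} = 2 + \left(\frac{7}{2} + \frac{7 X}{2}\right) = \frac{11}{2} + \frac{7 X}{2}$)
$\left(\left(\left(\left(3 + V{\left(6 \right)} \left(-1\right)\right) + v{\left(1 \right)}\right) + 5\right) + 35\right)^{2} = \left(\left(\left(\left(3 + \left(\frac{11}{2} + \frac{7}{2} \cdot 6\right) \left(-1\right)\right) + 1 \frac{1}{3 + 1}\right) + 5\right) + 35\right)^{2} = \left(\left(\left(\left(3 + \left(\frac{11}{2} + 21\right) \left(-1\right)\right) + 1 \cdot \frac{1}{4}\right) + 5\right) + 35\right)^{2} = \left(\left(\left(\left(3 + \frac{53}{2} \left(-1\right)\right) + 1 \cdot \frac{1}{4}\right) + 5\right) + 35\right)^{2} = \left(\left(\left(\left(3 - \frac{53}{2}\right) + \frac{1}{4}\right) + 5\right) + 35\right)^{2} = \left(\left(\left(- \frac{47}{2} + \frac{1}{4}\right) + 5\right) + 35\right)^{2} = \left(\left(- \frac{93}{4} + 5\right) + 35\right)^{2} = \left(- \frac{73}{4} + 35\right)^{2} = \left(\frac{67}{4}\right)^{2} = \frac{4489}{16}$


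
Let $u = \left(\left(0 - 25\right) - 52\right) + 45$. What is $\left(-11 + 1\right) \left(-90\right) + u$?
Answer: $868$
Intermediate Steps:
$u = -32$ ($u = \left(\left(0 - 25\right) - 52\right) + 45 = \left(-25 - 52\right) + 45 = -77 + 45 = -32$)
$\left(-11 + 1\right) \left(-90\right) + u = \left(-11 + 1\right) \left(-90\right) - 32 = \left(-10\right) \left(-90\right) - 32 = 900 - 32 = 868$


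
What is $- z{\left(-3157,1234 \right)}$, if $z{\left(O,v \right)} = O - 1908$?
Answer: $5065$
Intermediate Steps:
$z{\left(O,v \right)} = -1908 + O$
$- z{\left(-3157,1234 \right)} = - (-1908 - 3157) = \left(-1\right) \left(-5065\right) = 5065$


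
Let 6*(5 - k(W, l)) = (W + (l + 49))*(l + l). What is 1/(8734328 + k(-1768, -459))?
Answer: 1/8401099 ≈ 1.1903e-7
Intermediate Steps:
k(W, l) = 5 - l*(49 + W + l)/3 (k(W, l) = 5 - (W + (l + 49))*(l + l)/6 = 5 - (W + (49 + l))*2*l/6 = 5 - (49 + W + l)*2*l/6 = 5 - l*(49 + W + l)/3)
1/(8734328 + k(-1768, -459)) = 1/(8734328 + (5 - 49/3*(-459) - ⅓*(-459)² - ⅓*(-1768)*(-459))) = 1/(8734328 + (5 + 7497 - ⅓*210681 - 270504)) = 1/(8734328 + (5 + 7497 - 70227 - 270504)) = 1/(8734328 - 333229) = 1/8401099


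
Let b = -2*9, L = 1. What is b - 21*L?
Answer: -39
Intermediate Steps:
b = -18
b - 21*L = -18 - 21*1 = -18 - 21 = -39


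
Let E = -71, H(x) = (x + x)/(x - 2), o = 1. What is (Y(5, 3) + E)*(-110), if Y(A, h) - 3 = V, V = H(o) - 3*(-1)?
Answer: 7370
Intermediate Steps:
H(x) = 2*x/(-2 + x) (H(x) = (2*x)/(-2 + x) = 2*x/(-2 + x))
V = 1 (V = 2*1/(-2 + 1) - 3*(-1) = 2*1/(-1) + 3 = 2*1*(-1) + 3 = -2 + 3 = 1)
Y(A, h) = 4 (Y(A, h) = 3 + 1 = 4)
(Y(5, 3) + E)*(-110) = (4 - 71)*(-110) = -67*(-110) = 7370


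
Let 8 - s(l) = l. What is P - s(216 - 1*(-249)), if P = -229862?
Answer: -229405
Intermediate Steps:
s(l) = 8 - l
P - s(216 - 1*(-249)) = -229862 - (8 - (216 - 1*(-249))) = -229862 - (8 - (216 + 249)) = -229862 - (8 - 1*465) = -229862 - (8 - 465) = -229862 - 1*(-457) = -229862 + 457 = -229405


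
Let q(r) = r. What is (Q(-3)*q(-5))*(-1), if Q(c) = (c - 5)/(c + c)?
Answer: 20/3 ≈ 6.6667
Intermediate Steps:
Q(c) = (-5 + c)/(2*c) (Q(c) = (-5 + c)/((2*c)) = (-5 + c)*(1/(2*c)) = (-5 + c)/(2*c))
(Q(-3)*q(-5))*(-1) = (((½)*(-5 - 3)/(-3))*(-5))*(-1) = (((½)*(-⅓)*(-8))*(-5))*(-1) = ((4/3)*(-5))*(-1) = -20/3*(-1) = 20/3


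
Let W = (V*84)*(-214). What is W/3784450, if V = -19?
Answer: 170772/1892225 ≈ 0.090249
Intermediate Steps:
W = 341544 (W = -19*84*(-214) = -1596*(-214) = 341544)
W/3784450 = 341544/3784450 = 341544*(1/3784450) = 170772/1892225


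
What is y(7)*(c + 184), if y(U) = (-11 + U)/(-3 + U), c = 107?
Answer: -291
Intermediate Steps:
y(U) = (-11 + U)/(-3 + U)
y(7)*(c + 184) = ((-11 + 7)/(-3 + 7))*(107 + 184) = (-4/4)*291 = ((¼)*(-4))*291 = -1*291 = -291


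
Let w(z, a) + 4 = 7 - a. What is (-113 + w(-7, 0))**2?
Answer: 12100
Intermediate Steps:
w(z, a) = 3 - a (w(z, a) = -4 + (7 - a) = 3 - a)
(-113 + w(-7, 0))**2 = (-113 + (3 - 1*0))**2 = (-113 + (3 + 0))**2 = (-113 + 3)**2 = (-110)**2 = 12100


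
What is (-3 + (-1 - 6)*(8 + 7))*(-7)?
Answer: 756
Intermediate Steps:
(-3 + (-1 - 6)*(8 + 7))*(-7) = (-3 - 7*15)*(-7) = (-3 - 105)*(-7) = -108*(-7) = 756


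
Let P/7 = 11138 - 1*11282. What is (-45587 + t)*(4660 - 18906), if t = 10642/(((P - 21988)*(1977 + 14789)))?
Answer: 62597317652858551/96387734 ≈ 6.4943e+8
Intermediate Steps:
P = -1008 (P = 7*(11138 - 1*11282) = 7*(11138 - 11282) = 7*(-144) = -1008)
t = -5321/192775468 (t = 10642/(((-1008 - 21988)*(1977 + 14789))) = 10642/((-22996*16766)) = 10642/(-385550936) = 10642*(-1/385550936) = -5321/192775468 ≈ -2.7602e-5)
(-45587 + t)*(4660 - 18906) = (-45587 - 5321/192775468)*(4660 - 18906) = -8788055265037/192775468*(-14246) = 62597317652858551/96387734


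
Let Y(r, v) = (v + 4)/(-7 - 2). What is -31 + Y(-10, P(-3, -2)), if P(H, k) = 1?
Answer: -284/9 ≈ -31.556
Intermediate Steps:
Y(r, v) = -4/9 - v/9 (Y(r, v) = (4 + v)/(-9) = (4 + v)*(-⅑) = -4/9 - v/9)
-31 + Y(-10, P(-3, -2)) = -31 + (-4/9 - ⅑*1) = -31 + (-4/9 - ⅑) = -31 - 5/9 = -284/9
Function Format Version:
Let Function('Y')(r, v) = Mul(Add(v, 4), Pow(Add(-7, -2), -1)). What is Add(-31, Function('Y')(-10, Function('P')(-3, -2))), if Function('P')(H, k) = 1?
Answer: Rational(-284, 9) ≈ -31.556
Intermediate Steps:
Function('Y')(r, v) = Add(Rational(-4, 9), Mul(Rational(-1, 9), v)) (Function('Y')(r, v) = Mul(Add(4, v), Pow(-9, -1)) = Mul(Add(4, v), Rational(-1, 9)) = Add(Rational(-4, 9), Mul(Rational(-1, 9), v)))
Add(-31, Function('Y')(-10, Function('P')(-3, -2))) = Add(-31, Add(Rational(-4, 9), Mul(Rational(-1, 9), 1))) = Add(-31, Add(Rational(-4, 9), Rational(-1, 9))) = Add(-31, Rational(-5, 9)) = Rational(-284, 9)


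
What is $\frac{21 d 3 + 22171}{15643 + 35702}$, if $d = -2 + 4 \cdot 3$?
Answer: $\frac{22801}{51345} \approx 0.44407$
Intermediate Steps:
$d = 10$ ($d = -2 + 12 = 10$)
$\frac{21 d 3 + 22171}{15643 + 35702} = \frac{21 \cdot 10 \cdot 3 + 22171}{15643 + 35702} = \frac{210 \cdot 3 + 22171}{51345} = \left(630 + 22171\right) \frac{1}{51345} = 22801 \cdot \frac{1}{51345} = \frac{22801}{51345}$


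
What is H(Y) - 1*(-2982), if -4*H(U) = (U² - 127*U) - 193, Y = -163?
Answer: -35149/4 ≈ -8787.3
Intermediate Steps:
H(U) = 193/4 - U²/4 + 127*U/4 (H(U) = -((U² - 127*U) - 193)/4 = -(-193 + U² - 127*U)/4 = 193/4 - U²/4 + 127*U/4)
H(Y) - 1*(-2982) = (193/4 - ¼*(-163)² + (127/4)*(-163)) - 1*(-2982) = (193/4 - ¼*26569 - 20701/4) + 2982 = (193/4 - 26569/4 - 20701/4) + 2982 = -47077/4 + 2982 = -35149/4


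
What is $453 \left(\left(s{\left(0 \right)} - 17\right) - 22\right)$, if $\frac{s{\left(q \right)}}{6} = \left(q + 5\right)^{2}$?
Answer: $50283$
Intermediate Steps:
$s{\left(q \right)} = 6 \left(5 + q\right)^{2}$ ($s{\left(q \right)} = 6 \left(q + 5\right)^{2} = 6 \left(5 + q\right)^{2}$)
$453 \left(\left(s{\left(0 \right)} - 17\right) - 22\right) = 453 \left(\left(6 \left(5 + 0\right)^{2} - 17\right) - 22\right) = 453 \left(\left(6 \cdot 5^{2} + \left(-18 + 1\right)\right) - 22\right) = 453 \left(\left(6 \cdot 25 - 17\right) - 22\right) = 453 \left(\left(150 - 17\right) - 22\right) = 453 \left(133 - 22\right) = 453 \cdot 111 = 50283$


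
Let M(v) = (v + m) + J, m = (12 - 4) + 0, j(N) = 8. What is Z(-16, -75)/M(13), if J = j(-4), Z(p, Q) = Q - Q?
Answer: 0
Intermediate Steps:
Z(p, Q) = 0
m = 8 (m = 8 + 0 = 8)
J = 8
M(v) = 16 + v (M(v) = (v + 8) + 8 = (8 + v) + 8 = 16 + v)
Z(-16, -75)/M(13) = 0/(16 + 13) = 0/29 = 0*(1/29) = 0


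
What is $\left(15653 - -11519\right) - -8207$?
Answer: $35379$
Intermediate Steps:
$\left(15653 - -11519\right) - -8207 = \left(15653 + 11519\right) + 8207 = 27172 + 8207 = 35379$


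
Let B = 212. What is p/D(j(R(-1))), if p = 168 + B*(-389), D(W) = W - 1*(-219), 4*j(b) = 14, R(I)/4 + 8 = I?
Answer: -32920/89 ≈ -369.89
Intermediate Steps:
R(I) = -32 + 4*I
j(b) = 7/2 (j(b) = (¼)*14 = 7/2)
D(W) = 219 + W (D(W) = W + 219 = 219 + W)
p = -82300 (p = 168 + 212*(-389) = 168 - 82468 = -82300)
p/D(j(R(-1))) = -82300/(219 + 7/2) = -82300/445/2 = -82300*2/445 = -32920/89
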